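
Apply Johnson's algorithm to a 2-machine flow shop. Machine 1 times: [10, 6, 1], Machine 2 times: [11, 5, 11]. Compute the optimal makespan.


Apply Johnson's rule:
  Group 1 (a <= b): [(3, 1, 11), (1, 10, 11)]
  Group 2 (a > b): [(2, 6, 5)]
Optimal job order: [3, 1, 2]
Schedule:
  Job 3: M1 done at 1, M2 done at 12
  Job 1: M1 done at 11, M2 done at 23
  Job 2: M1 done at 17, M2 done at 28
Makespan = 28

28


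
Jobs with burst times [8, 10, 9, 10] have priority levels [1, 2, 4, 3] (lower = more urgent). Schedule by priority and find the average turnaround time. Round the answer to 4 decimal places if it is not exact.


Sort by priority (ascending = highest first):
Order: [(1, 8), (2, 10), (3, 10), (4, 9)]
Completion times:
  Priority 1, burst=8, C=8
  Priority 2, burst=10, C=18
  Priority 3, burst=10, C=28
  Priority 4, burst=9, C=37
Average turnaround = 91/4 = 22.75

22.75


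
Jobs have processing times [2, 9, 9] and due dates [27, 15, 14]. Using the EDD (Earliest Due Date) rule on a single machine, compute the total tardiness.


Sort by due date (EDD order): [(9, 14), (9, 15), (2, 27)]
Compute completion times and tardiness:
  Job 1: p=9, d=14, C=9, tardiness=max(0,9-14)=0
  Job 2: p=9, d=15, C=18, tardiness=max(0,18-15)=3
  Job 3: p=2, d=27, C=20, tardiness=max(0,20-27)=0
Total tardiness = 3

3


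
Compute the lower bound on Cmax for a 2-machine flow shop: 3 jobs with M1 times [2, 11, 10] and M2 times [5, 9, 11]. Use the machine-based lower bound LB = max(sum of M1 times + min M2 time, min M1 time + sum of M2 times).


LB1 = sum(M1 times) + min(M2 times) = 23 + 5 = 28
LB2 = min(M1 times) + sum(M2 times) = 2 + 25 = 27
Lower bound = max(LB1, LB2) = max(28, 27) = 28

28


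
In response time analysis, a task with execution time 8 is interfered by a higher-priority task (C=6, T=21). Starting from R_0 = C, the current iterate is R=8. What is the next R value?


R_next = C + ceil(R_prev / T_hp) * C_hp
ceil(8 / 21) = ceil(0.381) = 1
Interference = 1 * 6 = 6
R_next = 8 + 6 = 14

14


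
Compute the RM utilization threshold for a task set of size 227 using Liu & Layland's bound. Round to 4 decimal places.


Compute 2^(1/227) = 1.0030581785
Subtract 1: 1.0030581785 - 1 = 0.0030581785
Multiply by n: 227 * 0.0030581785 = 0.6942065195
Round to 4 dp: 0.6942

0.6942


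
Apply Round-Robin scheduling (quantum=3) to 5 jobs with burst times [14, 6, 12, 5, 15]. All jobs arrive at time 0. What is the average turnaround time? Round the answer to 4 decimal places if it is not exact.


Time quantum = 3
Execution trace:
  J1 runs 3 units, time = 3
  J2 runs 3 units, time = 6
  J3 runs 3 units, time = 9
  J4 runs 3 units, time = 12
  J5 runs 3 units, time = 15
  J1 runs 3 units, time = 18
  J2 runs 3 units, time = 21
  J3 runs 3 units, time = 24
  J4 runs 2 units, time = 26
  J5 runs 3 units, time = 29
  J1 runs 3 units, time = 32
  J3 runs 3 units, time = 35
  J5 runs 3 units, time = 38
  J1 runs 3 units, time = 41
  J3 runs 3 units, time = 44
  J5 runs 3 units, time = 47
  J1 runs 2 units, time = 49
  J5 runs 3 units, time = 52
Finish times: [49, 21, 44, 26, 52]
Average turnaround = 192/5 = 38.4

38.4


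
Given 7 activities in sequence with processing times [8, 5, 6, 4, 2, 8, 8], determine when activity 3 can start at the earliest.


Activity 3 starts after activities 1 through 2 complete.
Predecessor durations: [8, 5]
ES = 8 + 5 = 13

13


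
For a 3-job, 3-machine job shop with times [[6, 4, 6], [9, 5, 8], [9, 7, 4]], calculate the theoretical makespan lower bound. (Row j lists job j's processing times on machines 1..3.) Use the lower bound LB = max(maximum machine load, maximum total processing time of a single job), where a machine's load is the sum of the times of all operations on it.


Machine loads:
  Machine 1: 6 + 9 + 9 = 24
  Machine 2: 4 + 5 + 7 = 16
  Machine 3: 6 + 8 + 4 = 18
Max machine load = 24
Job totals:
  Job 1: 16
  Job 2: 22
  Job 3: 20
Max job total = 22
Lower bound = max(24, 22) = 24

24


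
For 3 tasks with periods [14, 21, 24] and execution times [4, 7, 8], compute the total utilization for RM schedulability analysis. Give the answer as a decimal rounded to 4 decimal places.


Compute individual utilizations (exact fractions):
  Task 1: C/T = 4/14 = 2/7 (approx. 0.2857)
  Task 2: C/T = 7/21 = 1/3 (approx. 0.3333)
  Task 3: C/T = 8/24 = 1/3 (approx. 0.3333)
Total utilization U = 2/7 + 1/3 + 1/3 = 20/21
Rounded to 4 decimal places: U = 0.9524
RM (Liu & Layland) bound for 3 tasks = 0.779763; compare with U = 20/21 (approx. 0.952381)
bound < U <= 1, so the RM sufficient condition is not met (inconclusive; an exact test such as response-time analysis is needed).

0.9524


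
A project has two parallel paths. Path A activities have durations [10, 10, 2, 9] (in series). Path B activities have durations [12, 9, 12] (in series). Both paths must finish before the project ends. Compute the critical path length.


Path A total = 10 + 10 + 2 + 9 = 31
Path B total = 12 + 9 + 12 = 33
Critical path = longest path = max(31, 33) = 33

33


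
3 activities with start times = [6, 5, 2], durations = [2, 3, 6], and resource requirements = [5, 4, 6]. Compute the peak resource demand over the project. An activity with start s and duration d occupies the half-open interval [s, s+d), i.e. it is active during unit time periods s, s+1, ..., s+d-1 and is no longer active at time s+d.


Each activity i is active on [start_i, start_i + duration_i).
Compute total resource usage per time slot:
  t=0: active resources = [], total = 0
  t=1: active resources = [], total = 0
  t=2: active resources = [6], total = 6
  t=3: active resources = [6], total = 6
  t=4: active resources = [6], total = 6
  t=5: active resources = [4, 6], total = 10
  t=6: active resources = [5, 4, 6], total = 15
  t=7: active resources = [5, 4, 6], total = 15
Peak resource demand = 15

15


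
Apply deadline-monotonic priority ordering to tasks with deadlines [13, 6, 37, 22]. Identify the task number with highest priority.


Sort tasks by relative deadline (ascending):
  Task 2: deadline = 6
  Task 1: deadline = 13
  Task 4: deadline = 22
  Task 3: deadline = 37
Priority order (highest first): [2, 1, 4, 3]
Highest priority task = 2

2


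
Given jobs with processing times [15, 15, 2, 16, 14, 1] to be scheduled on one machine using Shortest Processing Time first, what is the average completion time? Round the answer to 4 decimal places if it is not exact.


Sort jobs by processing time (SPT order): [1, 2, 14, 15, 15, 16]
Compute completion times sequentially:
  Job 1: processing = 1, completes at 1
  Job 2: processing = 2, completes at 3
  Job 3: processing = 14, completes at 17
  Job 4: processing = 15, completes at 32
  Job 5: processing = 15, completes at 47
  Job 6: processing = 16, completes at 63
Sum of completion times = 163
Average completion time = 163/6 = 27.1667

27.1667


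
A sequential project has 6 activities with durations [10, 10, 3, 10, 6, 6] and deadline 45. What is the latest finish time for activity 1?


LF(activity 1) = deadline - sum of successor durations
Successors: activities 2 through 6 with durations [10, 3, 10, 6, 6]
Sum of successor durations = 35
LF = 45 - 35 = 10

10


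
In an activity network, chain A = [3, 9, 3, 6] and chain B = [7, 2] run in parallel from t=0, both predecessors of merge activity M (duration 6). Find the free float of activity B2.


ES(B2) = sum of predecessors on chain B = 7
EF(B2) = ES + duration = 7 + 2 = 9
Successor of B2 is M. ES(M) = max(sum(A), sum(B)) = max(21, 9) = 21
Free float = ES(successor) - EF(current) = 21 - 9 = 12

12


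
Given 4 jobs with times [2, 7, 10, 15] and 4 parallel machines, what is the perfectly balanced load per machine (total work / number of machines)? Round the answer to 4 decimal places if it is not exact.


Total processing time = 2 + 7 + 10 + 15 = 34
Number of machines = 4
Ideal balanced load = 34 / 4 = 8.5

8.5


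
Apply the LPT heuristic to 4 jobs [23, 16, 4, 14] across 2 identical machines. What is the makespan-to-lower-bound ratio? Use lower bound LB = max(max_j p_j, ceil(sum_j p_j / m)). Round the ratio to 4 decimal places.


LPT order: [23, 16, 14, 4]
Machine loads after assignment: [27, 30]
LPT makespan = 30
Lower bound = max(max_job, ceil(total/2)) = max(23, 29) = 29
Ratio = 30 / 29 = 1.0345

1.0345


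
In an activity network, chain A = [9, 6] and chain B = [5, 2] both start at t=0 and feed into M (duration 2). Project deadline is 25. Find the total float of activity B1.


Forward pass: ES(B1) = sum of predecessors on chain B = 0
EF = ES + duration = 0 + 5 = 5
Backward pass: LF(M) = deadline = 25; LS(M) = 25 - 2 = 23
LF(B1) = LS(M) - sum(successors on chain B) = 23 - 2 = 21
LS = LF - duration = 21 - 5 = 16
Total float = LS - ES = 16 - 0 = 16

16


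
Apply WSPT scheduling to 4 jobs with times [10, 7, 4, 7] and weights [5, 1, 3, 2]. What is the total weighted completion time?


Compute p/w ratios and sort ascending (WSPT): [(4, 3), (10, 5), (7, 2), (7, 1)]
Compute weighted completion times:
  Job (p=4,w=3): C=4, w*C=3*4=12
  Job (p=10,w=5): C=14, w*C=5*14=70
  Job (p=7,w=2): C=21, w*C=2*21=42
  Job (p=7,w=1): C=28, w*C=1*28=28
Total weighted completion time = 152

152


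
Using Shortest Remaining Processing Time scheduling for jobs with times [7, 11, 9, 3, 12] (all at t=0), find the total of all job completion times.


Since all jobs arrive at t=0, SRPT equals SPT ordering.
SPT order: [3, 7, 9, 11, 12]
Completion times:
  Job 1: p=3, C=3
  Job 2: p=7, C=10
  Job 3: p=9, C=19
  Job 4: p=11, C=30
  Job 5: p=12, C=42
Total completion time = 3 + 10 + 19 + 30 + 42 = 104

104


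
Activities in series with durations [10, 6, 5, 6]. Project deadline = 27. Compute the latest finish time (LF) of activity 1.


LF(activity 1) = deadline - sum of successor durations
Successors: activities 2 through 4 with durations [6, 5, 6]
Sum of successor durations = 17
LF = 27 - 17 = 10

10


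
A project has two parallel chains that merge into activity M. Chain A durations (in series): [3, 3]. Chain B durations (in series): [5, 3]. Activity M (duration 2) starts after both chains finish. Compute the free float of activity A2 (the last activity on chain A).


ES(A2) = sum of predecessors on chain A = 3
EF(A2) = ES + duration = 3 + 3 = 6
Successor of A2 is M. ES(M) = max(sum(A), sum(B)) = max(6, 8) = 8
Free float = ES(successor) - EF(current) = 8 - 6 = 2

2


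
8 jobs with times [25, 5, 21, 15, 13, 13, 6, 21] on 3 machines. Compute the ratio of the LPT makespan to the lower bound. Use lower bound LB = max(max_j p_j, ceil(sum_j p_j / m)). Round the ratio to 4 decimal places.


LPT order: [25, 21, 21, 15, 13, 13, 6, 5]
Machine loads after assignment: [38, 41, 40]
LPT makespan = 41
Lower bound = max(max_job, ceil(total/3)) = max(25, 40) = 40
Ratio = 41 / 40 = 1.025

1.025


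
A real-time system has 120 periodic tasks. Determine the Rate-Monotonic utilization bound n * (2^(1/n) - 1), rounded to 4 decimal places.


Compute 2^(1/120) = 1.0057929411
Subtract 1: 1.0057929411 - 1 = 0.0057929411
Multiply by n: 120 * 0.0057929411 = 0.6951529320
Round to 4 dp: 0.6952

0.6952


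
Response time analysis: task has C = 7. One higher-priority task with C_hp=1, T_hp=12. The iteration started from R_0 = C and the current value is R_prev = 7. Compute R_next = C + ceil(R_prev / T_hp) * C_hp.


R_next = C + ceil(R_prev / T_hp) * C_hp
ceil(7 / 12) = ceil(0.5833) = 1
Interference = 1 * 1 = 1
R_next = 7 + 1 = 8

8


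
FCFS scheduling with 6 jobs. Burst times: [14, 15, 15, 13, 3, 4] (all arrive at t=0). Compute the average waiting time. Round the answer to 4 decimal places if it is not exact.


FCFS order (as given): [14, 15, 15, 13, 3, 4]
Waiting times:
  Job 1: wait = 0
  Job 2: wait = 14
  Job 3: wait = 29
  Job 4: wait = 44
  Job 5: wait = 57
  Job 6: wait = 60
Sum of waiting times = 204
Average waiting time = 204/6 = 34.0

34.0


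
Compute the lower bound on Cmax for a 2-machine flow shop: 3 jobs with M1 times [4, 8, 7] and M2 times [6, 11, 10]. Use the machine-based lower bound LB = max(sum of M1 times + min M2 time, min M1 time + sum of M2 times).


LB1 = sum(M1 times) + min(M2 times) = 19 + 6 = 25
LB2 = min(M1 times) + sum(M2 times) = 4 + 27 = 31
Lower bound = max(LB1, LB2) = max(25, 31) = 31

31


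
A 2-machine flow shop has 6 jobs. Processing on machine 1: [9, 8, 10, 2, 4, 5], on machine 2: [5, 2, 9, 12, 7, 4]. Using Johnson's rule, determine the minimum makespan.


Apply Johnson's rule:
  Group 1 (a <= b): [(4, 2, 12), (5, 4, 7)]
  Group 2 (a > b): [(3, 10, 9), (1, 9, 5), (6, 5, 4), (2, 8, 2)]
Optimal job order: [4, 5, 3, 1, 6, 2]
Schedule:
  Job 4: M1 done at 2, M2 done at 14
  Job 5: M1 done at 6, M2 done at 21
  Job 3: M1 done at 16, M2 done at 30
  Job 1: M1 done at 25, M2 done at 35
  Job 6: M1 done at 30, M2 done at 39
  Job 2: M1 done at 38, M2 done at 41
Makespan = 41

41


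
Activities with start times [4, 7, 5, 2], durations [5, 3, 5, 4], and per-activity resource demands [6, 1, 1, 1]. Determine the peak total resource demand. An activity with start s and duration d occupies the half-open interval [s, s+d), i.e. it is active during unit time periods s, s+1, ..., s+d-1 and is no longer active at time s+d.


Each activity i is active on [start_i, start_i + duration_i).
Compute total resource usage per time slot:
  t=0: active resources = [], total = 0
  t=1: active resources = [], total = 0
  t=2: active resources = [1], total = 1
  t=3: active resources = [1], total = 1
  t=4: active resources = [6, 1], total = 7
  t=5: active resources = [6, 1, 1], total = 8
  t=6: active resources = [6, 1], total = 7
  t=7: active resources = [6, 1, 1], total = 8
  t=8: active resources = [6, 1, 1], total = 8
  t=9: active resources = [1, 1], total = 2
Peak resource demand = 8

8


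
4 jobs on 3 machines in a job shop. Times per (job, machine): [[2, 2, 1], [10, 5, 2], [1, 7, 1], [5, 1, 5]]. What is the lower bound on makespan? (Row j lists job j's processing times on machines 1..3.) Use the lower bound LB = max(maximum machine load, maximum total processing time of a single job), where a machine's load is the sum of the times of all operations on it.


Machine loads:
  Machine 1: 2 + 10 + 1 + 5 = 18
  Machine 2: 2 + 5 + 7 + 1 = 15
  Machine 3: 1 + 2 + 1 + 5 = 9
Max machine load = 18
Job totals:
  Job 1: 5
  Job 2: 17
  Job 3: 9
  Job 4: 11
Max job total = 17
Lower bound = max(18, 17) = 18

18


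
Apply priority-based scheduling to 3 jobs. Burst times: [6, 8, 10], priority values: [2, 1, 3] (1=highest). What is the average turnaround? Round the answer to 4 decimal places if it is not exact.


Sort by priority (ascending = highest first):
Order: [(1, 8), (2, 6), (3, 10)]
Completion times:
  Priority 1, burst=8, C=8
  Priority 2, burst=6, C=14
  Priority 3, burst=10, C=24
Average turnaround = 46/3 = 15.3333

15.3333


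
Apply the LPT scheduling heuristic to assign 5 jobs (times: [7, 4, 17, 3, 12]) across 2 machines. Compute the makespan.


Sort jobs in decreasing order (LPT): [17, 12, 7, 4, 3]
Assign each job to the least loaded machine:
  Machine 1: jobs [17, 4], load = 21
  Machine 2: jobs [12, 7, 3], load = 22
Makespan = max load = 22

22


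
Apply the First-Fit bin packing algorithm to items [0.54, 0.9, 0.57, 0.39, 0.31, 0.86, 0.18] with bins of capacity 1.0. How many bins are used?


Place items sequentially using First-Fit:
  Item 0.54 -> new Bin 1
  Item 0.9 -> new Bin 2
  Item 0.57 -> new Bin 3
  Item 0.39 -> Bin 1 (now 0.93)
  Item 0.31 -> Bin 3 (now 0.88)
  Item 0.86 -> new Bin 4
  Item 0.18 -> new Bin 5
Total bins used = 5

5


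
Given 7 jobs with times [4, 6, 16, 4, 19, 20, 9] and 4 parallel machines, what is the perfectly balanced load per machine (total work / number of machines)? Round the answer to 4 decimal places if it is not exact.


Total processing time = 4 + 6 + 16 + 4 + 19 + 20 + 9 = 78
Number of machines = 4
Ideal balanced load = 78 / 4 = 19.5

19.5


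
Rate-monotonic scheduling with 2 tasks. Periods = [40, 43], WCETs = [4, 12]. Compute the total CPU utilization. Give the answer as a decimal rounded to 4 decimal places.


Compute individual utilizations (exact fractions):
  Task 1: C/T = 4/40 = 1/10 (approx. 0.1)
  Task 2: C/T = 12/43 (approx. 0.2791)
Total utilization U = 1/10 + 12/43 = 163/430
Rounded to 4 decimal places: U = 0.3791
RM (Liu & Layland) bound for 2 tasks = 0.828427; compare with U = 163/430 (approx. 0.379070)
U <= bound, so schedulable by RM sufficient condition.

0.3791


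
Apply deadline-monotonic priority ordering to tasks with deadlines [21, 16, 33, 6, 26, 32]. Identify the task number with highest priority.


Sort tasks by relative deadline (ascending):
  Task 4: deadline = 6
  Task 2: deadline = 16
  Task 1: deadline = 21
  Task 5: deadline = 26
  Task 6: deadline = 32
  Task 3: deadline = 33
Priority order (highest first): [4, 2, 1, 5, 6, 3]
Highest priority task = 4

4


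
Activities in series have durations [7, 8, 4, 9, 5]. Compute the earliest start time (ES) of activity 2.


Activity 2 starts after activities 1 through 1 complete.
Predecessor durations: [7]
ES = 7 = 7

7


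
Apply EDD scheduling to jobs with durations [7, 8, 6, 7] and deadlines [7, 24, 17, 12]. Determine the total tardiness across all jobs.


Sort by due date (EDD order): [(7, 7), (7, 12), (6, 17), (8, 24)]
Compute completion times and tardiness:
  Job 1: p=7, d=7, C=7, tardiness=max(0,7-7)=0
  Job 2: p=7, d=12, C=14, tardiness=max(0,14-12)=2
  Job 3: p=6, d=17, C=20, tardiness=max(0,20-17)=3
  Job 4: p=8, d=24, C=28, tardiness=max(0,28-24)=4
Total tardiness = 9

9


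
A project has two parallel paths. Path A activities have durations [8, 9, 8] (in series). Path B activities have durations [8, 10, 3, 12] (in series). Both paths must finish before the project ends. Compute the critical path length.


Path A total = 8 + 9 + 8 = 25
Path B total = 8 + 10 + 3 + 12 = 33
Critical path = longest path = max(25, 33) = 33

33


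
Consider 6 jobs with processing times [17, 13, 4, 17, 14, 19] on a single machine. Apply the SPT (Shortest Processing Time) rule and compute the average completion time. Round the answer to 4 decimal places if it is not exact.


Sort jobs by processing time (SPT order): [4, 13, 14, 17, 17, 19]
Compute completion times sequentially:
  Job 1: processing = 4, completes at 4
  Job 2: processing = 13, completes at 17
  Job 3: processing = 14, completes at 31
  Job 4: processing = 17, completes at 48
  Job 5: processing = 17, completes at 65
  Job 6: processing = 19, completes at 84
Sum of completion times = 249
Average completion time = 249/6 = 41.5

41.5


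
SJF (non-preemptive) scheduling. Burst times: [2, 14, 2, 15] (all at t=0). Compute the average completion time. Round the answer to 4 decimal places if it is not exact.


SJF order (ascending): [2, 2, 14, 15]
Completion times:
  Job 1: burst=2, C=2
  Job 2: burst=2, C=4
  Job 3: burst=14, C=18
  Job 4: burst=15, C=33
Average completion = 57/4 = 14.25

14.25


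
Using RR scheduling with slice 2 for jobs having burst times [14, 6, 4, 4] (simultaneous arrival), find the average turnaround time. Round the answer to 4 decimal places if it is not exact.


Time quantum = 2
Execution trace:
  J1 runs 2 units, time = 2
  J2 runs 2 units, time = 4
  J3 runs 2 units, time = 6
  J4 runs 2 units, time = 8
  J1 runs 2 units, time = 10
  J2 runs 2 units, time = 12
  J3 runs 2 units, time = 14
  J4 runs 2 units, time = 16
  J1 runs 2 units, time = 18
  J2 runs 2 units, time = 20
  J1 runs 2 units, time = 22
  J1 runs 2 units, time = 24
  J1 runs 2 units, time = 26
  J1 runs 2 units, time = 28
Finish times: [28, 20, 14, 16]
Average turnaround = 78/4 = 19.5

19.5


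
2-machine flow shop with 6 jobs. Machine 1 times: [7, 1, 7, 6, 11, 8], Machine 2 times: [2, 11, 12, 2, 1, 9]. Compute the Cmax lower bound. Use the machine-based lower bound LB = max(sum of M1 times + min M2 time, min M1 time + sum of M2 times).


LB1 = sum(M1 times) + min(M2 times) = 40 + 1 = 41
LB2 = min(M1 times) + sum(M2 times) = 1 + 37 = 38
Lower bound = max(LB1, LB2) = max(41, 38) = 41

41


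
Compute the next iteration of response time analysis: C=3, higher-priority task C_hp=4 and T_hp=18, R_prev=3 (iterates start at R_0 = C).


R_next = C + ceil(R_prev / T_hp) * C_hp
ceil(3 / 18) = ceil(0.1667) = 1
Interference = 1 * 4 = 4
R_next = 3 + 4 = 7

7


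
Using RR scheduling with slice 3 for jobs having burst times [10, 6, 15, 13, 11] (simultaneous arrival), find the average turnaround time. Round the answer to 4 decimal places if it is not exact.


Time quantum = 3
Execution trace:
  J1 runs 3 units, time = 3
  J2 runs 3 units, time = 6
  J3 runs 3 units, time = 9
  J4 runs 3 units, time = 12
  J5 runs 3 units, time = 15
  J1 runs 3 units, time = 18
  J2 runs 3 units, time = 21
  J3 runs 3 units, time = 24
  J4 runs 3 units, time = 27
  J5 runs 3 units, time = 30
  J1 runs 3 units, time = 33
  J3 runs 3 units, time = 36
  J4 runs 3 units, time = 39
  J5 runs 3 units, time = 42
  J1 runs 1 units, time = 43
  J3 runs 3 units, time = 46
  J4 runs 3 units, time = 49
  J5 runs 2 units, time = 51
  J3 runs 3 units, time = 54
  J4 runs 1 units, time = 55
Finish times: [43, 21, 54, 55, 51]
Average turnaround = 224/5 = 44.8

44.8


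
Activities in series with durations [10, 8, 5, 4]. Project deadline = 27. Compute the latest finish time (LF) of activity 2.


LF(activity 2) = deadline - sum of successor durations
Successors: activities 3 through 4 with durations [5, 4]
Sum of successor durations = 9
LF = 27 - 9 = 18

18


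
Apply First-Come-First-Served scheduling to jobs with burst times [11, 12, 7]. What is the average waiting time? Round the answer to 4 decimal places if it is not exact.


FCFS order (as given): [11, 12, 7]
Waiting times:
  Job 1: wait = 0
  Job 2: wait = 11
  Job 3: wait = 23
Sum of waiting times = 34
Average waiting time = 34/3 = 11.3333

11.3333


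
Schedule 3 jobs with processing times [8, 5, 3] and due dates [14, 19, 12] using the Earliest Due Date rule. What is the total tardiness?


Sort by due date (EDD order): [(3, 12), (8, 14), (5, 19)]
Compute completion times and tardiness:
  Job 1: p=3, d=12, C=3, tardiness=max(0,3-12)=0
  Job 2: p=8, d=14, C=11, tardiness=max(0,11-14)=0
  Job 3: p=5, d=19, C=16, tardiness=max(0,16-19)=0
Total tardiness = 0

0


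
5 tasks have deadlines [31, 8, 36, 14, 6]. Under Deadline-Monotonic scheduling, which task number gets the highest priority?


Sort tasks by relative deadline (ascending):
  Task 5: deadline = 6
  Task 2: deadline = 8
  Task 4: deadline = 14
  Task 1: deadline = 31
  Task 3: deadline = 36
Priority order (highest first): [5, 2, 4, 1, 3]
Highest priority task = 5

5


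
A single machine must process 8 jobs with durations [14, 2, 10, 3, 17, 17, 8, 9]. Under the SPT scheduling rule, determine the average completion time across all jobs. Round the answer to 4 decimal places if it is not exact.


Sort jobs by processing time (SPT order): [2, 3, 8, 9, 10, 14, 17, 17]
Compute completion times sequentially:
  Job 1: processing = 2, completes at 2
  Job 2: processing = 3, completes at 5
  Job 3: processing = 8, completes at 13
  Job 4: processing = 9, completes at 22
  Job 5: processing = 10, completes at 32
  Job 6: processing = 14, completes at 46
  Job 7: processing = 17, completes at 63
  Job 8: processing = 17, completes at 80
Sum of completion times = 263
Average completion time = 263/8 = 32.875

32.875


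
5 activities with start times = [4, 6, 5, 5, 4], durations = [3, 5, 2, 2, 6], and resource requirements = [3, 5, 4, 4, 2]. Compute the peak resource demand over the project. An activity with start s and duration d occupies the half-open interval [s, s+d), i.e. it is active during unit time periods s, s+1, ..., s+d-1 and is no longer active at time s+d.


Each activity i is active on [start_i, start_i + duration_i).
Compute total resource usage per time slot:
  t=0: active resources = [], total = 0
  t=1: active resources = [], total = 0
  t=2: active resources = [], total = 0
  t=3: active resources = [], total = 0
  t=4: active resources = [3, 2], total = 5
  t=5: active resources = [3, 4, 4, 2], total = 13
  t=6: active resources = [3, 5, 4, 4, 2], total = 18
  t=7: active resources = [5, 2], total = 7
  t=8: active resources = [5, 2], total = 7
  t=9: active resources = [5, 2], total = 7
  t=10: active resources = [5], total = 5
Peak resource demand = 18

18


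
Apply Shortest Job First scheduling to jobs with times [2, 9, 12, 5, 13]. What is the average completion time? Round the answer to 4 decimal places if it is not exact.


SJF order (ascending): [2, 5, 9, 12, 13]
Completion times:
  Job 1: burst=2, C=2
  Job 2: burst=5, C=7
  Job 3: burst=9, C=16
  Job 4: burst=12, C=28
  Job 5: burst=13, C=41
Average completion = 94/5 = 18.8

18.8


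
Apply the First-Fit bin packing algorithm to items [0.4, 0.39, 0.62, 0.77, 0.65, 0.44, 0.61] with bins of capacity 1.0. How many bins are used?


Place items sequentially using First-Fit:
  Item 0.4 -> new Bin 1
  Item 0.39 -> Bin 1 (now 0.79)
  Item 0.62 -> new Bin 2
  Item 0.77 -> new Bin 3
  Item 0.65 -> new Bin 4
  Item 0.44 -> new Bin 5
  Item 0.61 -> new Bin 6
Total bins used = 6

6


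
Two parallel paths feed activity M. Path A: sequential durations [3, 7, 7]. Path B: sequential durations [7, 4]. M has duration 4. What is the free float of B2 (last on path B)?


ES(B2) = sum of predecessors on chain B = 7
EF(B2) = ES + duration = 7 + 4 = 11
Successor of B2 is M. ES(M) = max(sum(A), sum(B)) = max(17, 11) = 17
Free float = ES(successor) - EF(current) = 17 - 11 = 6

6


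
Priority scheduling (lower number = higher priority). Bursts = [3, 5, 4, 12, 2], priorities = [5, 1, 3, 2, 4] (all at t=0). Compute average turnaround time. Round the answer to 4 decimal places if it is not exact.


Sort by priority (ascending = highest first):
Order: [(1, 5), (2, 12), (3, 4), (4, 2), (5, 3)]
Completion times:
  Priority 1, burst=5, C=5
  Priority 2, burst=12, C=17
  Priority 3, burst=4, C=21
  Priority 4, burst=2, C=23
  Priority 5, burst=3, C=26
Average turnaround = 92/5 = 18.4

18.4


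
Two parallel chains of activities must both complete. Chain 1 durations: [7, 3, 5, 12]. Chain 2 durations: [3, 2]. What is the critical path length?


Path A total = 7 + 3 + 5 + 12 = 27
Path B total = 3 + 2 = 5
Critical path = longest path = max(27, 5) = 27

27


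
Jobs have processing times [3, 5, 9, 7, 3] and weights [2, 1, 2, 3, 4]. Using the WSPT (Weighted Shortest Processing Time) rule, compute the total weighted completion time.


Compute p/w ratios and sort ascending (WSPT): [(3, 4), (3, 2), (7, 3), (9, 2), (5, 1)]
Compute weighted completion times:
  Job (p=3,w=4): C=3, w*C=4*3=12
  Job (p=3,w=2): C=6, w*C=2*6=12
  Job (p=7,w=3): C=13, w*C=3*13=39
  Job (p=9,w=2): C=22, w*C=2*22=44
  Job (p=5,w=1): C=27, w*C=1*27=27
Total weighted completion time = 134

134


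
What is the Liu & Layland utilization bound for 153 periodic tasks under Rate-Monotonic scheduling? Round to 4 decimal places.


Compute 2^(1/153) = 1.0045406514
Subtract 1: 1.0045406514 - 1 = 0.0045406514
Multiply by n: 153 * 0.0045406514 = 0.6947196642
Round to 4 dp: 0.6947

0.6947


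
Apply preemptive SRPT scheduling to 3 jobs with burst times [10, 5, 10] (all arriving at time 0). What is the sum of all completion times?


Since all jobs arrive at t=0, SRPT equals SPT ordering.
SPT order: [5, 10, 10]
Completion times:
  Job 1: p=5, C=5
  Job 2: p=10, C=15
  Job 3: p=10, C=25
Total completion time = 5 + 15 + 25 = 45

45


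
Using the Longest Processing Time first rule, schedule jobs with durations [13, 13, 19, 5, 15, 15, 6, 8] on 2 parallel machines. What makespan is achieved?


Sort jobs in decreasing order (LPT): [19, 15, 15, 13, 13, 8, 6, 5]
Assign each job to the least loaded machine:
  Machine 1: jobs [19, 13, 8, 6], load = 46
  Machine 2: jobs [15, 15, 13, 5], load = 48
Makespan = max load = 48

48


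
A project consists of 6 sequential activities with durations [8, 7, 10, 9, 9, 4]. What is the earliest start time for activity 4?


Activity 4 starts after activities 1 through 3 complete.
Predecessor durations: [8, 7, 10]
ES = 8 + 7 + 10 = 25

25


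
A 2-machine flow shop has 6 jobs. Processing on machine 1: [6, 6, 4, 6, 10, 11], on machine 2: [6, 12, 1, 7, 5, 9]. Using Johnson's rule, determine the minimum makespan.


Apply Johnson's rule:
  Group 1 (a <= b): [(1, 6, 6), (2, 6, 12), (4, 6, 7)]
  Group 2 (a > b): [(6, 11, 9), (5, 10, 5), (3, 4, 1)]
Optimal job order: [1, 2, 4, 6, 5, 3]
Schedule:
  Job 1: M1 done at 6, M2 done at 12
  Job 2: M1 done at 12, M2 done at 24
  Job 4: M1 done at 18, M2 done at 31
  Job 6: M1 done at 29, M2 done at 40
  Job 5: M1 done at 39, M2 done at 45
  Job 3: M1 done at 43, M2 done at 46
Makespan = 46

46


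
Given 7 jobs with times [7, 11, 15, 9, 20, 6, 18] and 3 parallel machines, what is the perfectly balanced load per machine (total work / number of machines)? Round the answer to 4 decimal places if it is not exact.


Total processing time = 7 + 11 + 15 + 9 + 20 + 6 + 18 = 86
Number of machines = 3
Ideal balanced load = 86 / 3 = 28.6667

28.6667


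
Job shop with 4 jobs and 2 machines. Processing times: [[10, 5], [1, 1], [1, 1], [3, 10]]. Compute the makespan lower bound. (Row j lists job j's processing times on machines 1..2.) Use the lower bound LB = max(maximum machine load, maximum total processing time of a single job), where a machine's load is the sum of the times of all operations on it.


Machine loads:
  Machine 1: 10 + 1 + 1 + 3 = 15
  Machine 2: 5 + 1 + 1 + 10 = 17
Max machine load = 17
Job totals:
  Job 1: 15
  Job 2: 2
  Job 3: 2
  Job 4: 13
Max job total = 15
Lower bound = max(17, 15) = 17

17


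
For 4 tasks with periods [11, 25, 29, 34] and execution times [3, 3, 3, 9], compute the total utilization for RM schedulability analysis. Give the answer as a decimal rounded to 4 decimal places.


Compute individual utilizations (exact fractions):
  Task 1: C/T = 3/11 (approx. 0.2727)
  Task 2: C/T = 3/25 (approx. 0.12)
  Task 3: C/T = 3/29 (approx. 0.1034)
  Task 4: C/T = 9/34 (approx. 0.2647)
Total utilization U = 3/11 + 3/25 + 3/29 + 9/34 = 206313/271150
Rounded to 4 decimal places: U = 0.7609
RM (Liu & Layland) bound for 4 tasks = 0.756828; compare with U = 206313/271150 (approx. 0.760881)
bound < U <= 1, so the RM sufficient condition is not met (inconclusive; an exact test such as response-time analysis is needed).

0.7609


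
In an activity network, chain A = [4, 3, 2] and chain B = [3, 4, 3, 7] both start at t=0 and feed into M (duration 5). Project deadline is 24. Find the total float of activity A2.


Forward pass: ES(A2) = sum of predecessors on chain A = 4
EF = ES + duration = 4 + 3 = 7
Backward pass: LF(M) = deadline = 24; LS(M) = 24 - 5 = 19
LF(A2) = LS(M) - sum(successors on chain A) = 19 - 2 = 17
LS = LF - duration = 17 - 3 = 14
Total float = LS - ES = 14 - 4 = 10

10


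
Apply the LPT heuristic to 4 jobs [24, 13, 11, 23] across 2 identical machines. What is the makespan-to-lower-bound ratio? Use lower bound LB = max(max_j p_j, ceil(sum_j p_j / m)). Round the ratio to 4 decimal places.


LPT order: [24, 23, 13, 11]
Machine loads after assignment: [35, 36]
LPT makespan = 36
Lower bound = max(max_job, ceil(total/2)) = max(24, 36) = 36
Ratio = 36 / 36 = 1.0

1.0


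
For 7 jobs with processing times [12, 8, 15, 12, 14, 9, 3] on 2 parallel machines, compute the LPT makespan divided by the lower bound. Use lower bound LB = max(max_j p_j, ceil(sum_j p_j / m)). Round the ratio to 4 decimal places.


LPT order: [15, 14, 12, 12, 9, 8, 3]
Machine loads after assignment: [38, 35]
LPT makespan = 38
Lower bound = max(max_job, ceil(total/2)) = max(15, 37) = 37
Ratio = 38 / 37 = 1.027

1.027


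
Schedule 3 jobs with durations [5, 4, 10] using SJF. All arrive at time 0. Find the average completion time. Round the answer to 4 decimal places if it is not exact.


SJF order (ascending): [4, 5, 10]
Completion times:
  Job 1: burst=4, C=4
  Job 2: burst=5, C=9
  Job 3: burst=10, C=19
Average completion = 32/3 = 10.6667

10.6667


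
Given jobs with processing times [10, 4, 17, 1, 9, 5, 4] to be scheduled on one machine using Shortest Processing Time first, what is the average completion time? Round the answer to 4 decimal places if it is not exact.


Sort jobs by processing time (SPT order): [1, 4, 4, 5, 9, 10, 17]
Compute completion times sequentially:
  Job 1: processing = 1, completes at 1
  Job 2: processing = 4, completes at 5
  Job 3: processing = 4, completes at 9
  Job 4: processing = 5, completes at 14
  Job 5: processing = 9, completes at 23
  Job 6: processing = 10, completes at 33
  Job 7: processing = 17, completes at 50
Sum of completion times = 135
Average completion time = 135/7 = 19.2857

19.2857


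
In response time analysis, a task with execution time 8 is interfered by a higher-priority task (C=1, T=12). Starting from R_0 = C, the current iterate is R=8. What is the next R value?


R_next = C + ceil(R_prev / T_hp) * C_hp
ceil(8 / 12) = ceil(0.6667) = 1
Interference = 1 * 1 = 1
R_next = 8 + 1 = 9

9


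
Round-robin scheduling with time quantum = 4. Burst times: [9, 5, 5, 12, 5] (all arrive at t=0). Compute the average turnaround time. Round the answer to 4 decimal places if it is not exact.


Time quantum = 4
Execution trace:
  J1 runs 4 units, time = 4
  J2 runs 4 units, time = 8
  J3 runs 4 units, time = 12
  J4 runs 4 units, time = 16
  J5 runs 4 units, time = 20
  J1 runs 4 units, time = 24
  J2 runs 1 units, time = 25
  J3 runs 1 units, time = 26
  J4 runs 4 units, time = 30
  J5 runs 1 units, time = 31
  J1 runs 1 units, time = 32
  J4 runs 4 units, time = 36
Finish times: [32, 25, 26, 36, 31]
Average turnaround = 150/5 = 30.0

30.0


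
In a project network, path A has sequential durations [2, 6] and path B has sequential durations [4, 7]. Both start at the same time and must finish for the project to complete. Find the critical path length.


Path A total = 2 + 6 = 8
Path B total = 4 + 7 = 11
Critical path = longest path = max(8, 11) = 11

11


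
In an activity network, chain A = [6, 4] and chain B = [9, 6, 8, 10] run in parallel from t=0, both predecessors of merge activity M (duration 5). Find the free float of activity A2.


ES(A2) = sum of predecessors on chain A = 6
EF(A2) = ES + duration = 6 + 4 = 10
Successor of A2 is M. ES(M) = max(sum(A), sum(B)) = max(10, 33) = 33
Free float = ES(successor) - EF(current) = 33 - 10 = 23

23


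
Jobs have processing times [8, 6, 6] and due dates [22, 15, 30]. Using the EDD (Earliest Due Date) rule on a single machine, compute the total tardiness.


Sort by due date (EDD order): [(6, 15), (8, 22), (6, 30)]
Compute completion times and tardiness:
  Job 1: p=6, d=15, C=6, tardiness=max(0,6-15)=0
  Job 2: p=8, d=22, C=14, tardiness=max(0,14-22)=0
  Job 3: p=6, d=30, C=20, tardiness=max(0,20-30)=0
Total tardiness = 0

0


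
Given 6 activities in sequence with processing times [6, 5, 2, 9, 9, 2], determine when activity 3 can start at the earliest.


Activity 3 starts after activities 1 through 2 complete.
Predecessor durations: [6, 5]
ES = 6 + 5 = 11

11


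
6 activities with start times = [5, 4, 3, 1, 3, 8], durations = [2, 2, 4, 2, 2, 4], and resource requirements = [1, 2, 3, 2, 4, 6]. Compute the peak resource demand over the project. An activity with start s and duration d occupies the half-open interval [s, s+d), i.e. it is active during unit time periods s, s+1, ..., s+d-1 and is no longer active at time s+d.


Each activity i is active on [start_i, start_i + duration_i).
Compute total resource usage per time slot:
  t=0: active resources = [], total = 0
  t=1: active resources = [2], total = 2
  t=2: active resources = [2], total = 2
  t=3: active resources = [3, 4], total = 7
  t=4: active resources = [2, 3, 4], total = 9
  t=5: active resources = [1, 2, 3], total = 6
  t=6: active resources = [1, 3], total = 4
  t=7: active resources = [], total = 0
  t=8: active resources = [6], total = 6
  t=9: active resources = [6], total = 6
  t=10: active resources = [6], total = 6
  t=11: active resources = [6], total = 6
Peak resource demand = 9

9


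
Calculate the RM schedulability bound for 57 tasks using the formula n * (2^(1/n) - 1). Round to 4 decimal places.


Compute 2^(1/57) = 1.0122347161
Subtract 1: 1.0122347161 - 1 = 0.0122347161
Multiply by n: 57 * 0.0122347161 = 0.6973788177
Round to 4 dp: 0.6974

0.6974


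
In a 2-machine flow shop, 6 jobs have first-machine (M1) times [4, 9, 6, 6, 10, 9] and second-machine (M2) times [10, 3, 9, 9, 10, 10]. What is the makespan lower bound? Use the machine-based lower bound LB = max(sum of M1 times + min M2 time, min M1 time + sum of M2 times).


LB1 = sum(M1 times) + min(M2 times) = 44 + 3 = 47
LB2 = min(M1 times) + sum(M2 times) = 4 + 51 = 55
Lower bound = max(LB1, LB2) = max(47, 55) = 55

55


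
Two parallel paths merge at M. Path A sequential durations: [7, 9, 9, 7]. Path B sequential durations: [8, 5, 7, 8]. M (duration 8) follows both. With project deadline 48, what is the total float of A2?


Forward pass: ES(A2) = sum of predecessors on chain A = 7
EF = ES + duration = 7 + 9 = 16
Backward pass: LF(M) = deadline = 48; LS(M) = 48 - 8 = 40
LF(A2) = LS(M) - sum(successors on chain A) = 40 - 16 = 24
LS = LF - duration = 24 - 9 = 15
Total float = LS - ES = 15 - 7 = 8

8


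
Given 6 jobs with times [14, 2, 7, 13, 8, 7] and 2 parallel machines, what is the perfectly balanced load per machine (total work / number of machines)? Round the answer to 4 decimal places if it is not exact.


Total processing time = 14 + 2 + 7 + 13 + 8 + 7 = 51
Number of machines = 2
Ideal balanced load = 51 / 2 = 25.5

25.5


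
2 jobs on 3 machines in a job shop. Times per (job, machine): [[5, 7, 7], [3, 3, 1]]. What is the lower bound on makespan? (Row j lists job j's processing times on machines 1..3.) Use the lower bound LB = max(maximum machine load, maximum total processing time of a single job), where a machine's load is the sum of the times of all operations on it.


Machine loads:
  Machine 1: 5 + 3 = 8
  Machine 2: 7 + 3 = 10
  Machine 3: 7 + 1 = 8
Max machine load = 10
Job totals:
  Job 1: 19
  Job 2: 7
Max job total = 19
Lower bound = max(10, 19) = 19

19


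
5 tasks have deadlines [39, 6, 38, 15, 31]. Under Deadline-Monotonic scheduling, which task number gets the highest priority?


Sort tasks by relative deadline (ascending):
  Task 2: deadline = 6
  Task 4: deadline = 15
  Task 5: deadline = 31
  Task 3: deadline = 38
  Task 1: deadline = 39
Priority order (highest first): [2, 4, 5, 3, 1]
Highest priority task = 2

2


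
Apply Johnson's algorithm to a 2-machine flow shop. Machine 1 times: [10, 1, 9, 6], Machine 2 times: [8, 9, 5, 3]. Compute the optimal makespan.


Apply Johnson's rule:
  Group 1 (a <= b): [(2, 1, 9)]
  Group 2 (a > b): [(1, 10, 8), (3, 9, 5), (4, 6, 3)]
Optimal job order: [2, 1, 3, 4]
Schedule:
  Job 2: M1 done at 1, M2 done at 10
  Job 1: M1 done at 11, M2 done at 19
  Job 3: M1 done at 20, M2 done at 25
  Job 4: M1 done at 26, M2 done at 29
Makespan = 29

29


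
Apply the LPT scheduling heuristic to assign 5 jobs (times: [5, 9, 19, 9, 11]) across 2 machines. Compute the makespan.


Sort jobs in decreasing order (LPT): [19, 11, 9, 9, 5]
Assign each job to the least loaded machine:
  Machine 1: jobs [19, 9], load = 28
  Machine 2: jobs [11, 9, 5], load = 25
Makespan = max load = 28

28


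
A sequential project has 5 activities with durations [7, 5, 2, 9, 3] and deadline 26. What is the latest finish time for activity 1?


LF(activity 1) = deadline - sum of successor durations
Successors: activities 2 through 5 with durations [5, 2, 9, 3]
Sum of successor durations = 19
LF = 26 - 19 = 7

7


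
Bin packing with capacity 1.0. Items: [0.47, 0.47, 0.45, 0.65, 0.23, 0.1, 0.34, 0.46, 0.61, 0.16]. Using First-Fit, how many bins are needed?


Place items sequentially using First-Fit:
  Item 0.47 -> new Bin 1
  Item 0.47 -> Bin 1 (now 0.94)
  Item 0.45 -> new Bin 2
  Item 0.65 -> new Bin 3
  Item 0.23 -> Bin 2 (now 0.68)
  Item 0.1 -> Bin 2 (now 0.78)
  Item 0.34 -> Bin 3 (now 0.99)
  Item 0.46 -> new Bin 4
  Item 0.61 -> new Bin 5
  Item 0.16 -> Bin 2 (now 0.94)
Total bins used = 5

5
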